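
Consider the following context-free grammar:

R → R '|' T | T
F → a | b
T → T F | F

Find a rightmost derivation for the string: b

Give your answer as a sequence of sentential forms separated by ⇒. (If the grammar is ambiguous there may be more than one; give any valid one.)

R ⇒ T ⇒ F ⇒ b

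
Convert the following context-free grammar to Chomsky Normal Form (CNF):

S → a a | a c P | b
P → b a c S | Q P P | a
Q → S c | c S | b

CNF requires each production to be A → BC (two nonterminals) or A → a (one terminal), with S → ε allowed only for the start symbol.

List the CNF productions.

TA → a; TC → c; S → b; TB → b; P → a; Q → b; S → TA TA; S → TA X0; X0 → TC P; P → TB X1; X1 → TA X2; X2 → TC S; P → Q X3; X3 → P P; Q → S TC; Q → TC S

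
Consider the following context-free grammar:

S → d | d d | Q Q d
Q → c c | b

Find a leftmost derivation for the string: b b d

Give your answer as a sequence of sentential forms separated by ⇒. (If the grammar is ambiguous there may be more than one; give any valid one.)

S ⇒ Q Q d ⇒ b Q d ⇒ b b d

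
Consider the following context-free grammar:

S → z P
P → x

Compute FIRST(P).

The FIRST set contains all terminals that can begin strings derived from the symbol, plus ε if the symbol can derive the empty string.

We compute FIRST(P) using the standard algorithm.
FIRST(P) = {x}
FIRST(S) = {z}
Therefore, FIRST(P) = {x}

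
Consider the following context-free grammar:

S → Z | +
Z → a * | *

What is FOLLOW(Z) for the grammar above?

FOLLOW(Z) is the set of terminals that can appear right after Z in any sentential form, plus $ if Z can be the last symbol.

We compute FOLLOW(Z) using the standard algorithm.
FOLLOW(S) starts with {$}.
FIRST(S) = {*, +, a}
FIRST(Z) = {*, a}
FOLLOW(S) = {$}
FOLLOW(Z) = {$}
Therefore, FOLLOW(Z) = {$}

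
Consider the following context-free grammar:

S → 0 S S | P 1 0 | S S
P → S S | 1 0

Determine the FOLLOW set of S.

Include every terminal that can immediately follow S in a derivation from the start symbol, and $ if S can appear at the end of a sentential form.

We compute FOLLOW(S) using the standard algorithm.
FOLLOW(S) starts with {$}.
FIRST(P) = {0, 1}
FIRST(S) = {0, 1}
FOLLOW(P) = {1}
FOLLOW(S) = {$, 0, 1}
Therefore, FOLLOW(S) = {$, 0, 1}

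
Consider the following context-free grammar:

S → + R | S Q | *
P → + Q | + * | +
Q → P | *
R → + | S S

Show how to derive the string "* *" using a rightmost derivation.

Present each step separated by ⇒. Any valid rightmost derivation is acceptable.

S ⇒ S Q ⇒ S * ⇒ * *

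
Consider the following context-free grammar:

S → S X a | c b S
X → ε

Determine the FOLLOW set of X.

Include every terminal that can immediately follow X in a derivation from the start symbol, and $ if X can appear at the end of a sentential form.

We compute FOLLOW(X) using the standard algorithm.
FOLLOW(S) starts with {$}.
FIRST(S) = {c}
FIRST(X) = {ε}
FOLLOW(S) = {$, a}
FOLLOW(X) = {a}
Therefore, FOLLOW(X) = {a}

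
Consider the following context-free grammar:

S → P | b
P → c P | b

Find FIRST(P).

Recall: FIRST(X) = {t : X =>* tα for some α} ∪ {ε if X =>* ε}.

We compute FIRST(P) using the standard algorithm.
FIRST(P) = {b, c}
FIRST(S) = {b, c}
Therefore, FIRST(P) = {b, c}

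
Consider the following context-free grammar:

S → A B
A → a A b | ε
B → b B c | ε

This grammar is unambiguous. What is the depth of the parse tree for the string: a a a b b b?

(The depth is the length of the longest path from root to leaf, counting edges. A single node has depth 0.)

5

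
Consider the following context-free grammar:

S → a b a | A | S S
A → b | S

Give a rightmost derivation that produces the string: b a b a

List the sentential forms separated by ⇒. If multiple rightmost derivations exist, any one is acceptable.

S ⇒ S S ⇒ S a b a ⇒ A a b a ⇒ b a b a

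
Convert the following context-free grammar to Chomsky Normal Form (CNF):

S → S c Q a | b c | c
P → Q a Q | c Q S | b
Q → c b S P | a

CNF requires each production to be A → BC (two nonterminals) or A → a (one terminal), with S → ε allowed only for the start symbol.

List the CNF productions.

TC → c; TA → a; TB → b; S → c; P → b; Q → a; S → S X0; X0 → TC X1; X1 → Q TA; S → TB TC; P → Q X2; X2 → TA Q; P → TC X3; X3 → Q S; Q → TC X4; X4 → TB X5; X5 → S P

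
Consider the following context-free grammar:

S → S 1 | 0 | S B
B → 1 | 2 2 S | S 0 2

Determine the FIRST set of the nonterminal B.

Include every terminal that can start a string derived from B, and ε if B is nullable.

We compute FIRST(B) using the standard algorithm.
FIRST(B) = {0, 1, 2}
FIRST(S) = {0}
Therefore, FIRST(B) = {0, 1, 2}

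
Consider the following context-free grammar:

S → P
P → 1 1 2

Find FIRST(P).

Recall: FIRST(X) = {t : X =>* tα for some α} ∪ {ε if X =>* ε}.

We compute FIRST(P) using the standard algorithm.
FIRST(P) = {1}
FIRST(S) = {1}
Therefore, FIRST(P) = {1}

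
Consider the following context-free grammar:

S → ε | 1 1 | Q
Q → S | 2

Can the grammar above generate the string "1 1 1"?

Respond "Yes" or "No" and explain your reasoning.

No - no valid derivation exists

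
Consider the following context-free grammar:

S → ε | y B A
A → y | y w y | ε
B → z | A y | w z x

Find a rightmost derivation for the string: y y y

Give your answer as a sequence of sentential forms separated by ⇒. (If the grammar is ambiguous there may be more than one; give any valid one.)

S ⇒ y B A ⇒ y B y ⇒ y A y y ⇒ y y y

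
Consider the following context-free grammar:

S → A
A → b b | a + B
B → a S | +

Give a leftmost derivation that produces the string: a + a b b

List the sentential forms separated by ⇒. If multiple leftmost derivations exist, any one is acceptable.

S ⇒ A ⇒ a + B ⇒ a + a S ⇒ a + a A ⇒ a + a b b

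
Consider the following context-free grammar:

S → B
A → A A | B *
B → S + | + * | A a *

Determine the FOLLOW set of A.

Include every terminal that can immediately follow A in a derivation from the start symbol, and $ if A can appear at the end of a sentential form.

We compute FOLLOW(A) using the standard algorithm.
FOLLOW(S) starts with {$}.
FIRST(A) = {+}
FIRST(B) = {+}
FIRST(S) = {+}
FOLLOW(A) = {+, a}
FOLLOW(B) = {$, *, +}
FOLLOW(S) = {$, +}
Therefore, FOLLOW(A) = {+, a}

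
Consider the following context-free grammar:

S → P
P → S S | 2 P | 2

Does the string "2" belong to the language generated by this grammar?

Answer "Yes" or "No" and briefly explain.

Yes - a valid derivation exists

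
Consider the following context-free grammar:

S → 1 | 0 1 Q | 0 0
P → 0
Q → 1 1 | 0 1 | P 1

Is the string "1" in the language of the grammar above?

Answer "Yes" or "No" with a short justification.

Yes - a valid derivation exists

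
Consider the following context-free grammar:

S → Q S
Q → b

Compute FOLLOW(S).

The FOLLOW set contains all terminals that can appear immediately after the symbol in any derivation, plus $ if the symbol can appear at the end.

We compute FOLLOW(S) using the standard algorithm.
FOLLOW(S) starts with {$}.
FIRST(Q) = {b}
FIRST(S) = {b}
FOLLOW(Q) = {b}
FOLLOW(S) = {$}
Therefore, FOLLOW(S) = {$}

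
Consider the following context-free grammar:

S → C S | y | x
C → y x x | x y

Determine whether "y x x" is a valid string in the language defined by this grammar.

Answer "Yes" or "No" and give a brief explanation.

No - no valid derivation exists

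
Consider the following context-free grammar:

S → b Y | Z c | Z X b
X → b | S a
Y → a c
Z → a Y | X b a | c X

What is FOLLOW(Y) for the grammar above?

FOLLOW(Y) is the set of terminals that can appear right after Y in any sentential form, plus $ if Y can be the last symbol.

We compute FOLLOW(Y) using the standard algorithm.
FOLLOW(S) starts with {$}.
FIRST(S) = {a, b, c}
FIRST(X) = {a, b, c}
FIRST(Y) = {a}
FIRST(Z) = {a, b, c}
FOLLOW(S) = {$, a}
FOLLOW(X) = {a, b, c}
FOLLOW(Y) = {$, a, b, c}
FOLLOW(Z) = {a, b, c}
Therefore, FOLLOW(Y) = {$, a, b, c}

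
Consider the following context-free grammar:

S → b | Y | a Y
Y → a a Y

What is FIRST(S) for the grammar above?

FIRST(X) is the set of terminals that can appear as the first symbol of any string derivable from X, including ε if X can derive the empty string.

We compute FIRST(S) using the standard algorithm.
FIRST(S) = {a, b}
FIRST(Y) = {a}
Therefore, FIRST(S) = {a, b}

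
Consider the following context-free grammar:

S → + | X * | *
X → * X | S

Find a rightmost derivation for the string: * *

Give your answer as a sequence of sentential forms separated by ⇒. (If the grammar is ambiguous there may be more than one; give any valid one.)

S ⇒ X * ⇒ S * ⇒ * *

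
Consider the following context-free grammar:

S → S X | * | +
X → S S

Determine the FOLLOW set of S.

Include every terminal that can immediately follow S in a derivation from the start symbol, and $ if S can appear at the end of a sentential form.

We compute FOLLOW(S) using the standard algorithm.
FOLLOW(S) starts with {$}.
FIRST(S) = {*, +}
FIRST(X) = {*, +}
FOLLOW(S) = {$, *, +}
FOLLOW(X) = {$, *, +}
Therefore, FOLLOW(S) = {$, *, +}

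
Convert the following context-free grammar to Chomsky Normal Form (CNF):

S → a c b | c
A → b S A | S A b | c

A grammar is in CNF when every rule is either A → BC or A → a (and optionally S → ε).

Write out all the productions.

TA → a; TC → c; TB → b; S → c; A → c; S → TA X0; X0 → TC TB; A → TB X1; X1 → S A; A → S X2; X2 → A TB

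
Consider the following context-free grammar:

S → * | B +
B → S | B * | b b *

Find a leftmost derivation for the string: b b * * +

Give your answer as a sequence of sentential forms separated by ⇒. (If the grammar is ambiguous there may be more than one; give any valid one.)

S ⇒ B + ⇒ B * + ⇒ b b * * +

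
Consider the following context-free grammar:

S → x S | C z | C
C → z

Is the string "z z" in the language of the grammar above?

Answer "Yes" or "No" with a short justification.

Yes - a valid derivation exists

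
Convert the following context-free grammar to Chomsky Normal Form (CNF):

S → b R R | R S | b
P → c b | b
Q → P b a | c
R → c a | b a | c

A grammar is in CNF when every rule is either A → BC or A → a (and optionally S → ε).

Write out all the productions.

TB → b; S → b; TC → c; P → b; TA → a; Q → c; R → c; S → TB X0; X0 → R R; S → R S; P → TC TB; Q → P X1; X1 → TB TA; R → TC TA; R → TB TA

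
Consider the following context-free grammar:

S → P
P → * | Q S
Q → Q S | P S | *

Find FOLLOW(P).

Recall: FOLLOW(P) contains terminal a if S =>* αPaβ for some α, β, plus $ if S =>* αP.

We compute FOLLOW(P) using the standard algorithm.
FOLLOW(S) starts with {$}.
FIRST(P) = {*}
FIRST(Q) = {*}
FIRST(S) = {*}
FOLLOW(P) = {$, *}
FOLLOW(Q) = {*}
FOLLOW(S) = {$, *}
Therefore, FOLLOW(P) = {$, *}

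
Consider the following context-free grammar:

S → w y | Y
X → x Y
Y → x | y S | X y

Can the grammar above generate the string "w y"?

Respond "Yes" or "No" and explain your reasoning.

Yes - a valid derivation exists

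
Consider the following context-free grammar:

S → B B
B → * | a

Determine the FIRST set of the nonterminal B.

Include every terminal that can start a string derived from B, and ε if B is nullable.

We compute FIRST(B) using the standard algorithm.
FIRST(B) = {*, a}
FIRST(S) = {*, a}
Therefore, FIRST(B) = {*, a}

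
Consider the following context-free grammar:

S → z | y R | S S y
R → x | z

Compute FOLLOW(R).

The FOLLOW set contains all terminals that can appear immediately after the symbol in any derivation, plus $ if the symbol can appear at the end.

We compute FOLLOW(R) using the standard algorithm.
FOLLOW(S) starts with {$}.
FIRST(R) = {x, z}
FIRST(S) = {y, z}
FOLLOW(R) = {$, y, z}
FOLLOW(S) = {$, y, z}
Therefore, FOLLOW(R) = {$, y, z}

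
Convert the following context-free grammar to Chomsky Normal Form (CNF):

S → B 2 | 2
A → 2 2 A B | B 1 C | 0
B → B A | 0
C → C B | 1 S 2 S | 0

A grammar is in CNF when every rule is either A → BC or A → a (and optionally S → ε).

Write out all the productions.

T2 → 2; S → 2; T1 → 1; A → 0; B → 0; C → 0; S → B T2; A → T2 X0; X0 → T2 X1; X1 → A B; A → B X2; X2 → T1 C; B → B A; C → C B; C → T1 X3; X3 → S X4; X4 → T2 S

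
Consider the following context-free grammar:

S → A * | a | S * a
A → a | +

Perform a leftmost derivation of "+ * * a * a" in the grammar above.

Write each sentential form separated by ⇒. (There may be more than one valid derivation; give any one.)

S ⇒ S * a ⇒ S * a * a ⇒ A * * a * a ⇒ + * * a * a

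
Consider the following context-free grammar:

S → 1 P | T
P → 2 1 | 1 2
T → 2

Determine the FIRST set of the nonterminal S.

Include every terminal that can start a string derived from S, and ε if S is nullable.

We compute FIRST(S) using the standard algorithm.
FIRST(P) = {1, 2}
FIRST(S) = {1, 2}
FIRST(T) = {2}
Therefore, FIRST(S) = {1, 2}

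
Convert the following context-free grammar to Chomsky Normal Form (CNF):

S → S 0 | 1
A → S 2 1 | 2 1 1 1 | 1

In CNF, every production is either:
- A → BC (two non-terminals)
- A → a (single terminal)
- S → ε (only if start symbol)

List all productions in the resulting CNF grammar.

T0 → 0; S → 1; T2 → 2; T1 → 1; A → 1; S → S T0; A → S X0; X0 → T2 T1; A → T2 X1; X1 → T1 X2; X2 → T1 T1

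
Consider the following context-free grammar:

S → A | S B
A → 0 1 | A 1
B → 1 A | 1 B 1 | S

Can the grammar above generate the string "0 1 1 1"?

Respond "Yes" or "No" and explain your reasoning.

Yes - a valid derivation exists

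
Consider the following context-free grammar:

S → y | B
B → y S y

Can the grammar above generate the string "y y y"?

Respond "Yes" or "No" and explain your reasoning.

Yes - a valid derivation exists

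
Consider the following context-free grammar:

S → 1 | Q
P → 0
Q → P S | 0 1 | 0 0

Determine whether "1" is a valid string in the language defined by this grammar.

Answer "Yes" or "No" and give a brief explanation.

Yes - a valid derivation exists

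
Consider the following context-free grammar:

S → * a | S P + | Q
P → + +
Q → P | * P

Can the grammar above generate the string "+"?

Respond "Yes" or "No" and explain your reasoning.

No - no valid derivation exists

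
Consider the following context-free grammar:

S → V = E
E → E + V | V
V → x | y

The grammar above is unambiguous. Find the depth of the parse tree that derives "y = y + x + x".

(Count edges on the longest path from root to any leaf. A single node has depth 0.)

5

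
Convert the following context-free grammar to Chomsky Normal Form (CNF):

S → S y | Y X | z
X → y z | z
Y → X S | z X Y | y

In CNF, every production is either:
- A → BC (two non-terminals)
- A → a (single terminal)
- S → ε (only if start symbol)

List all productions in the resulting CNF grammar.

TY → y; S → z; TZ → z; X → z; Y → y; S → S TY; S → Y X; X → TY TZ; Y → X S; Y → TZ X0; X0 → X Y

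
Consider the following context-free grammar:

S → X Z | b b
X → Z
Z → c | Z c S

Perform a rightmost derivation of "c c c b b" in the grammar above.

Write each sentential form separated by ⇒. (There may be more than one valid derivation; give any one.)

S ⇒ X Z ⇒ X Z c S ⇒ X Z c b b ⇒ X c c b b ⇒ Z c c b b ⇒ c c c b b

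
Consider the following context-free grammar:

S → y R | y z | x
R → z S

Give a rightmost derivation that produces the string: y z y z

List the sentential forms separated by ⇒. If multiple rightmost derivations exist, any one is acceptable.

S ⇒ y R ⇒ y z S ⇒ y z y z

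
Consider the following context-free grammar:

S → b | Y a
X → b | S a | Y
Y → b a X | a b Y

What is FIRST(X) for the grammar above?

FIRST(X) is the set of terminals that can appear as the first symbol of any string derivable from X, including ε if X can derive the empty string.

We compute FIRST(X) using the standard algorithm.
FIRST(S) = {a, b}
FIRST(X) = {a, b}
FIRST(Y) = {a, b}
Therefore, FIRST(X) = {a, b}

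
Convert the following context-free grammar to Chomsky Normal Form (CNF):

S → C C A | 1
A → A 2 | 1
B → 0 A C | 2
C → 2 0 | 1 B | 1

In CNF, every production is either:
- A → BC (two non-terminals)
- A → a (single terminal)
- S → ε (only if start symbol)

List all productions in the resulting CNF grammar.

S → 1; T2 → 2; A → 1; T0 → 0; B → 2; T1 → 1; C → 1; S → C X0; X0 → C A; A → A T2; B → T0 X1; X1 → A C; C → T2 T0; C → T1 B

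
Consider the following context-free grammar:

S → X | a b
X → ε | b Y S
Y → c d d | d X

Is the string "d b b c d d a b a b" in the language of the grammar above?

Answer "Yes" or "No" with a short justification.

No - no valid derivation exists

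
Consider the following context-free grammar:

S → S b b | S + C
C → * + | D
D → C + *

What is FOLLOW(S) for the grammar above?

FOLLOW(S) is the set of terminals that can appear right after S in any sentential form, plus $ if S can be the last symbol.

We compute FOLLOW(S) using the standard algorithm.
FOLLOW(S) starts with {$}.
FIRST(C) = {*}
FIRST(D) = {*}
FIRST(S) = {}
FOLLOW(C) = {$, +, b}
FOLLOW(D) = {$, +, b}
FOLLOW(S) = {$, +, b}
Therefore, FOLLOW(S) = {$, +, b}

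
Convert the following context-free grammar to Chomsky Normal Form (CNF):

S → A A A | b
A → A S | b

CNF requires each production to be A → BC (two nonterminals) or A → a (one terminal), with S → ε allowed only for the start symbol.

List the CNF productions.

S → b; A → b; S → A X0; X0 → A A; A → A S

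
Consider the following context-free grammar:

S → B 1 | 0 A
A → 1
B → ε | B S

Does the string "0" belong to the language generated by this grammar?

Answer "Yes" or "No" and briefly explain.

No - no valid derivation exists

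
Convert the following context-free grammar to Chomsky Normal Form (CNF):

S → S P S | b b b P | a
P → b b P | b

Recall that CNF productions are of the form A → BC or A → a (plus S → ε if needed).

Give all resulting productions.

TB → b; S → a; P → b; S → S X0; X0 → P S; S → TB X1; X1 → TB X2; X2 → TB P; P → TB X3; X3 → TB P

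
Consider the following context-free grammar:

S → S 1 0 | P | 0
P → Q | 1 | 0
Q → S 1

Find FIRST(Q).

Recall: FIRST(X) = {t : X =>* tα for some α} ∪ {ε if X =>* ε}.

We compute FIRST(Q) using the standard algorithm.
FIRST(P) = {0, 1}
FIRST(Q) = {0, 1}
FIRST(S) = {0, 1}
Therefore, FIRST(Q) = {0, 1}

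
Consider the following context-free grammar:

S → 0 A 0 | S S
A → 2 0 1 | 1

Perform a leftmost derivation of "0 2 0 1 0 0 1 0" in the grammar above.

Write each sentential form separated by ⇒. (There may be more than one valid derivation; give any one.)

S ⇒ S S ⇒ 0 A 0 S ⇒ 0 2 0 1 0 S ⇒ 0 2 0 1 0 0 A 0 ⇒ 0 2 0 1 0 0 1 0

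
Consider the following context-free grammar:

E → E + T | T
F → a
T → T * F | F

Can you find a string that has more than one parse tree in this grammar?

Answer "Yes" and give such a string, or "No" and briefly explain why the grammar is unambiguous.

No - the grammar is unambiguous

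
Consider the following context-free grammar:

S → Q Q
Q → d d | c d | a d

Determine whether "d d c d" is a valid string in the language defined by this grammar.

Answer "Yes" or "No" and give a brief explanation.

Yes - a valid derivation exists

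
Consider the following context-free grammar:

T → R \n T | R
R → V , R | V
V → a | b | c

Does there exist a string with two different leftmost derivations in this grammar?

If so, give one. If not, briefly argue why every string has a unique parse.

No - every string in the language has a unique leftmost derivation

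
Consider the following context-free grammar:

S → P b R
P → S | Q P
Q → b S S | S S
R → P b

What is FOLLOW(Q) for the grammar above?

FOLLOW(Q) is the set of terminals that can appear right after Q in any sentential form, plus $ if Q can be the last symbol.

We compute FOLLOW(Q) using the standard algorithm.
FOLLOW(S) starts with {$}.
FIRST(P) = {b}
FIRST(Q) = {b}
FIRST(R) = {b}
FIRST(S) = {b}
FOLLOW(P) = {b}
FOLLOW(Q) = {b}
FOLLOW(R) = {$, b}
FOLLOW(S) = {$, b}
Therefore, FOLLOW(Q) = {b}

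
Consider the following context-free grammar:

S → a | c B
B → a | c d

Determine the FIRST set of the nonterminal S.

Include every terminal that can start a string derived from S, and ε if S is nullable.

We compute FIRST(S) using the standard algorithm.
FIRST(B) = {a, c}
FIRST(S) = {a, c}
Therefore, FIRST(S) = {a, c}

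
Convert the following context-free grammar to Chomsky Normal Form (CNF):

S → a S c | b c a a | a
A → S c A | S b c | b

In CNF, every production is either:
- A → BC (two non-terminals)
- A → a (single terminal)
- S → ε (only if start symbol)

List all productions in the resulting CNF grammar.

TA → a; TC → c; TB → b; S → a; A → b; S → TA X0; X0 → S TC; S → TB X1; X1 → TC X2; X2 → TA TA; A → S X3; X3 → TC A; A → S X4; X4 → TB TC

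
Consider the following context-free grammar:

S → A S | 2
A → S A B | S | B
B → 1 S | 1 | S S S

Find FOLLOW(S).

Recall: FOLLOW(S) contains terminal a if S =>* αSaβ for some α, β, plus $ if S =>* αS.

We compute FOLLOW(S) using the standard algorithm.
FOLLOW(S) starts with {$}.
FIRST(A) = {1, 2}
FIRST(B) = {1, 2}
FIRST(S) = {1, 2}
FOLLOW(A) = {1, 2}
FOLLOW(B) = {1, 2}
FOLLOW(S) = {$, 1, 2}
Therefore, FOLLOW(S) = {$, 1, 2}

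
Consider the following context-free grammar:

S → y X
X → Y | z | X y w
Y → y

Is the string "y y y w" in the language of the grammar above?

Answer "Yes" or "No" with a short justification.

Yes - a valid derivation exists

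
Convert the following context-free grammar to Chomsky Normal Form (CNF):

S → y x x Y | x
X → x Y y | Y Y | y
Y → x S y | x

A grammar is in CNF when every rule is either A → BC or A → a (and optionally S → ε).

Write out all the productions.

TY → y; TX → x; S → x; X → y; Y → x; S → TY X0; X0 → TX X1; X1 → TX Y; X → TX X2; X2 → Y TY; X → Y Y; Y → TX X3; X3 → S TY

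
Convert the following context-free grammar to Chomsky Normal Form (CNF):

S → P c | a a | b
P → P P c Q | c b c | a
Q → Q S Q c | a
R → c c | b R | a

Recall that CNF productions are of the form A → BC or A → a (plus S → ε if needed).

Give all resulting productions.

TC → c; TA → a; S → b; TB → b; P → a; Q → a; R → a; S → P TC; S → TA TA; P → P X0; X0 → P X1; X1 → TC Q; P → TC X2; X2 → TB TC; Q → Q X3; X3 → S X4; X4 → Q TC; R → TC TC; R → TB R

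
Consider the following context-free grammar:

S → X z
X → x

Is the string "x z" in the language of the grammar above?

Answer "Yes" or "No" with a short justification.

Yes - a valid derivation exists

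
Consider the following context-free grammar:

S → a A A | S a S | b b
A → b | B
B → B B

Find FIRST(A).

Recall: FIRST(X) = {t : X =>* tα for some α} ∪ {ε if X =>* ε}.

We compute FIRST(A) using the standard algorithm.
FIRST(A) = {b}
FIRST(B) = {}
FIRST(S) = {a, b}
Therefore, FIRST(A) = {b}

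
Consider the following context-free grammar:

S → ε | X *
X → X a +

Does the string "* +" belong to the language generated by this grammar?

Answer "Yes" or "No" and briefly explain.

No - no valid derivation exists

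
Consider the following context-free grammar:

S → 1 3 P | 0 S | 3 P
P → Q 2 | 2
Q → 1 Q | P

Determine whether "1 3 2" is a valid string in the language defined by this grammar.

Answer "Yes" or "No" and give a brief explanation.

Yes - a valid derivation exists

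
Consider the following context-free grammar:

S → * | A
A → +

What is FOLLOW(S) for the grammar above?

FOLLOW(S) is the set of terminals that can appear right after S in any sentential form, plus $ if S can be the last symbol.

We compute FOLLOW(S) using the standard algorithm.
FOLLOW(S) starts with {$}.
FIRST(A) = {+}
FIRST(S) = {*, +}
FOLLOW(A) = {$}
FOLLOW(S) = {$}
Therefore, FOLLOW(S) = {$}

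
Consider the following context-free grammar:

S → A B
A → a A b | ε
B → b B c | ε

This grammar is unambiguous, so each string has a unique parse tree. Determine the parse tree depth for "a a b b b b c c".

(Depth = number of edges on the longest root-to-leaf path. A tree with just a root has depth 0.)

4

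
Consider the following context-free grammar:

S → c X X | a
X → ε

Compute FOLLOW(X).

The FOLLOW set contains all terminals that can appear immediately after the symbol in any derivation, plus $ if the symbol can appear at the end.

We compute FOLLOW(X) using the standard algorithm.
FOLLOW(S) starts with {$}.
FIRST(S) = {a, c}
FIRST(X) = {ε}
FOLLOW(S) = {$}
FOLLOW(X) = {$}
Therefore, FOLLOW(X) = {$}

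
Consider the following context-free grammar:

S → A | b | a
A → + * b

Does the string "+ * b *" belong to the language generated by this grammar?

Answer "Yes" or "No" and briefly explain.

No - no valid derivation exists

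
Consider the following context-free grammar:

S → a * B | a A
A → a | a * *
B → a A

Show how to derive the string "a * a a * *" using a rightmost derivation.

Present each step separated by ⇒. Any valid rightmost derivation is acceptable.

S ⇒ a * B ⇒ a * a A ⇒ a * a a * *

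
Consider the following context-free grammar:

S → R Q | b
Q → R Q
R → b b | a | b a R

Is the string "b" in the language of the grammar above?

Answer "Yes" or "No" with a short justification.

Yes - a valid derivation exists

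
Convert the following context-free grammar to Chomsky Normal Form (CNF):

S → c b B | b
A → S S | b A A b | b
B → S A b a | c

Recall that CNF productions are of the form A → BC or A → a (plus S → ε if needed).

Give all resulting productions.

TC → c; TB → b; S → b; A → b; TA → a; B → c; S → TC X0; X0 → TB B; A → S S; A → TB X1; X1 → A X2; X2 → A TB; B → S X3; X3 → A X4; X4 → TB TA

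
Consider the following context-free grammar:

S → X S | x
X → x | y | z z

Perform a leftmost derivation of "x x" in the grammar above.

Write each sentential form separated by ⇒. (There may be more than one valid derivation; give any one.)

S ⇒ X S ⇒ x S ⇒ x x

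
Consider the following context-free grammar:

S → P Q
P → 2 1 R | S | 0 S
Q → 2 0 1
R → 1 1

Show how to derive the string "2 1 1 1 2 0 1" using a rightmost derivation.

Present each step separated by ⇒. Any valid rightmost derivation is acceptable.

S ⇒ P Q ⇒ P 2 0 1 ⇒ 2 1 R 2 0 1 ⇒ 2 1 1 1 2 0 1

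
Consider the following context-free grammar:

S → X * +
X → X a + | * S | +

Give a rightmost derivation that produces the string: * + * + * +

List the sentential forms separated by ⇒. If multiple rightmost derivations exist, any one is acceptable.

S ⇒ X * + ⇒ * S * + ⇒ * X * + * + ⇒ * + * + * +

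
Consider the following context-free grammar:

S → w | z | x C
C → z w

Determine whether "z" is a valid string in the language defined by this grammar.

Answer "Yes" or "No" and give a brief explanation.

Yes - a valid derivation exists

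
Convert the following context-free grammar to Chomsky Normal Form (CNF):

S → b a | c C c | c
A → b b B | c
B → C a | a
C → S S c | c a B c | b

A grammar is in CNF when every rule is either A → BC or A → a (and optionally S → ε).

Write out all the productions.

TB → b; TA → a; TC → c; S → c; A → c; B → a; C → b; S → TB TA; S → TC X0; X0 → C TC; A → TB X1; X1 → TB B; B → C TA; C → S X2; X2 → S TC; C → TC X3; X3 → TA X4; X4 → B TC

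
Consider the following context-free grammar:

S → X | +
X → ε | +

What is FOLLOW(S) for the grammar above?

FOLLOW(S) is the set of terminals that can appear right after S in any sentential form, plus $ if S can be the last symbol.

We compute FOLLOW(S) using the standard algorithm.
FOLLOW(S) starts with {$}.
FIRST(S) = {+, ε}
FIRST(X) = {+, ε}
FOLLOW(S) = {$}
FOLLOW(X) = {$}
Therefore, FOLLOW(S) = {$}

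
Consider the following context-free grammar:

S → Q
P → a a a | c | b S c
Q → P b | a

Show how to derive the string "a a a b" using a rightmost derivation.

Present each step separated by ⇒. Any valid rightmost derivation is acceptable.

S ⇒ Q ⇒ P b ⇒ a a a b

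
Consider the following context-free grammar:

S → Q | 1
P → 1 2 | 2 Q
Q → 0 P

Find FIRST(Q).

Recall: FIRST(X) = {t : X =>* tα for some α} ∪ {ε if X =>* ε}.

We compute FIRST(Q) using the standard algorithm.
FIRST(P) = {1, 2}
FIRST(Q) = {0}
FIRST(S) = {0, 1}
Therefore, FIRST(Q) = {0}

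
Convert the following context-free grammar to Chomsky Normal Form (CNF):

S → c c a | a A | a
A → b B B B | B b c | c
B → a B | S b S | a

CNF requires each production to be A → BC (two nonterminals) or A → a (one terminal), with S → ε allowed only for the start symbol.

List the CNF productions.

TC → c; TA → a; S → a; TB → b; A → c; B → a; S → TC X0; X0 → TC TA; S → TA A; A → TB X1; X1 → B X2; X2 → B B; A → B X3; X3 → TB TC; B → TA B; B → S X4; X4 → TB S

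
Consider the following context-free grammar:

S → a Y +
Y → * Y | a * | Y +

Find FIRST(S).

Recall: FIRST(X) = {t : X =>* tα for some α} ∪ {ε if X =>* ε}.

We compute FIRST(S) using the standard algorithm.
FIRST(S) = {a}
FIRST(Y) = {*, a}
Therefore, FIRST(S) = {a}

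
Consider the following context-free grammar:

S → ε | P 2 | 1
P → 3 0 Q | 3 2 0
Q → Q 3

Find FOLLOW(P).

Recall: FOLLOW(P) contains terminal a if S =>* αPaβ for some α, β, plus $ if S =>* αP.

We compute FOLLOW(P) using the standard algorithm.
FOLLOW(S) starts with {$}.
FIRST(P) = {3}
FIRST(Q) = {}
FIRST(S) = {1, 3, ε}
FOLLOW(P) = {2}
FOLLOW(Q) = {2, 3}
FOLLOW(S) = {$}
Therefore, FOLLOW(P) = {2}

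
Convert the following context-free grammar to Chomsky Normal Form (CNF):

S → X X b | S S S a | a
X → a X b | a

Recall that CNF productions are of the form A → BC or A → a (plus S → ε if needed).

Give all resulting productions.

TB → b; TA → a; S → a; X → a; S → X X0; X0 → X TB; S → S X1; X1 → S X2; X2 → S TA; X → TA X3; X3 → X TB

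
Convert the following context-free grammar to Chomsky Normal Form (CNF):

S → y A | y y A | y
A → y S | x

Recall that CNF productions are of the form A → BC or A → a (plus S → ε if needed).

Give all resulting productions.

TY → y; S → y; A → x; S → TY A; S → TY X0; X0 → TY A; A → TY S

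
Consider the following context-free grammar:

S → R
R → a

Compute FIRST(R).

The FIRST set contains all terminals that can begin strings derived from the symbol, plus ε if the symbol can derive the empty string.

We compute FIRST(R) using the standard algorithm.
FIRST(R) = {a}
FIRST(S) = {a}
Therefore, FIRST(R) = {a}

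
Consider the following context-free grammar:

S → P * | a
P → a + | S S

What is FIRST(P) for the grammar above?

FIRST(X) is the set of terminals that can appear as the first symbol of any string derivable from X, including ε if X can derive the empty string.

We compute FIRST(P) using the standard algorithm.
FIRST(P) = {a}
FIRST(S) = {a}
Therefore, FIRST(P) = {a}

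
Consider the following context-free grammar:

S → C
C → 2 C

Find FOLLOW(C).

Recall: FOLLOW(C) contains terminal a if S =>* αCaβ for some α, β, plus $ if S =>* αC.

We compute FOLLOW(C) using the standard algorithm.
FOLLOW(S) starts with {$}.
FIRST(C) = {2}
FIRST(S) = {2}
FOLLOW(C) = {$}
FOLLOW(S) = {$}
Therefore, FOLLOW(C) = {$}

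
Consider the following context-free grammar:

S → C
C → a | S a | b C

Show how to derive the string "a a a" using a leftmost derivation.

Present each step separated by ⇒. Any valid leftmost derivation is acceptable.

S ⇒ C ⇒ S a ⇒ C a ⇒ S a a ⇒ C a a ⇒ a a a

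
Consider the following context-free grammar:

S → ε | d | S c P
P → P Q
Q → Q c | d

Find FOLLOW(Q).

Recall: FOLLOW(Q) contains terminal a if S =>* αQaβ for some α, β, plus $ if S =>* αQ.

We compute FOLLOW(Q) using the standard algorithm.
FOLLOW(S) starts with {$}.
FIRST(P) = {}
FIRST(Q) = {d}
FIRST(S) = {c, d, ε}
FOLLOW(P) = {$, c, d}
FOLLOW(Q) = {$, c, d}
FOLLOW(S) = {$, c}
Therefore, FOLLOW(Q) = {$, c, d}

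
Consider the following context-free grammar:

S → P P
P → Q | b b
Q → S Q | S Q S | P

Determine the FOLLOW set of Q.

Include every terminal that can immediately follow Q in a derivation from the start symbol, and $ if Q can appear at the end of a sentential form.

We compute FOLLOW(Q) using the standard algorithm.
FOLLOW(S) starts with {$}.
FIRST(P) = {b}
FIRST(Q) = {b}
FIRST(S) = {b}
FOLLOW(P) = {$, b}
FOLLOW(Q) = {$, b}
FOLLOW(S) = {$, b}
Therefore, FOLLOW(Q) = {$, b}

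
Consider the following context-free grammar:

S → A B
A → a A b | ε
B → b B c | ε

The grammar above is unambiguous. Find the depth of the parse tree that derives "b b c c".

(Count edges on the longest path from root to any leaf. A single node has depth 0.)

4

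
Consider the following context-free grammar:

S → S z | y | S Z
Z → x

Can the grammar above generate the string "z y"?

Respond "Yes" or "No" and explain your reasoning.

No - no valid derivation exists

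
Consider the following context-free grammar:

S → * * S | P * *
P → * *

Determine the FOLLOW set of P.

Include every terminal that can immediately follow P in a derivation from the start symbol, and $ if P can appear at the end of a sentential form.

We compute FOLLOW(P) using the standard algorithm.
FOLLOW(S) starts with {$}.
FIRST(P) = {*}
FIRST(S) = {*}
FOLLOW(P) = {*}
FOLLOW(S) = {$}
Therefore, FOLLOW(P) = {*}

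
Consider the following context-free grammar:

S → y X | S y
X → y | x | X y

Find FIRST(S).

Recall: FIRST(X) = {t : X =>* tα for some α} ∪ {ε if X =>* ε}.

We compute FIRST(S) using the standard algorithm.
FIRST(S) = {y}
FIRST(X) = {x, y}
Therefore, FIRST(S) = {y}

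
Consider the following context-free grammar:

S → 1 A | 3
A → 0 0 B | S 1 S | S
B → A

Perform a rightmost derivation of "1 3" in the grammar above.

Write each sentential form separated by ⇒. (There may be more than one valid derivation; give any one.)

S ⇒ 1 A ⇒ 1 S ⇒ 1 3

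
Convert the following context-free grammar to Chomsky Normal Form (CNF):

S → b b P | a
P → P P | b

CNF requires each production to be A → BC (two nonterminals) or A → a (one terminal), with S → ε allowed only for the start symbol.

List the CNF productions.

TB → b; S → a; P → b; S → TB X0; X0 → TB P; P → P P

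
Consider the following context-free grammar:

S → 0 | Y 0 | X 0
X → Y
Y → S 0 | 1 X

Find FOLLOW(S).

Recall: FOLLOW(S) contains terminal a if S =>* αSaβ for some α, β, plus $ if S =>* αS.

We compute FOLLOW(S) using the standard algorithm.
FOLLOW(S) starts with {$}.
FIRST(S) = {0, 1}
FIRST(X) = {0, 1}
FIRST(Y) = {0, 1}
FOLLOW(S) = {$, 0}
FOLLOW(X) = {0}
FOLLOW(Y) = {0}
Therefore, FOLLOW(S) = {$, 0}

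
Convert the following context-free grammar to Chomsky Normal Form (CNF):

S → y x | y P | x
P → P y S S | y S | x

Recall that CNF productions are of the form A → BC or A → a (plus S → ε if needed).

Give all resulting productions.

TY → y; TX → x; S → x; P → x; S → TY TX; S → TY P; P → P X0; X0 → TY X1; X1 → S S; P → TY S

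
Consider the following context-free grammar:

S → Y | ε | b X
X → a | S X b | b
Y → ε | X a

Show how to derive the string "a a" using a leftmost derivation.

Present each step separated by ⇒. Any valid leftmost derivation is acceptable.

S ⇒ Y ⇒ X a ⇒ a a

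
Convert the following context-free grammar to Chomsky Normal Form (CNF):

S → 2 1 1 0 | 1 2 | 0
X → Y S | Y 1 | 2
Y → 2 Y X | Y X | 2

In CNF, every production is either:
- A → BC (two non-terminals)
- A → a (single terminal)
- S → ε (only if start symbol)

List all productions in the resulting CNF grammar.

T2 → 2; T1 → 1; T0 → 0; S → 0; X → 2; Y → 2; S → T2 X0; X0 → T1 X1; X1 → T1 T0; S → T1 T2; X → Y S; X → Y T1; Y → T2 X2; X2 → Y X; Y → Y X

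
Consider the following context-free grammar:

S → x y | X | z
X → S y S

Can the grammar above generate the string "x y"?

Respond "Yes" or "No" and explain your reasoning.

Yes - a valid derivation exists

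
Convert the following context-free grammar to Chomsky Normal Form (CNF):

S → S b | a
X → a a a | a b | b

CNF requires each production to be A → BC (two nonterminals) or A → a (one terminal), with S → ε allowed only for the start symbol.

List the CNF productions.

TB → b; S → a; TA → a; X → b; S → S TB; X → TA X0; X0 → TA TA; X → TA TB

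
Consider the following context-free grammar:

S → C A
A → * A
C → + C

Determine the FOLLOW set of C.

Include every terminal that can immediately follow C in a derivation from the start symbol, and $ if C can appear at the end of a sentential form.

We compute FOLLOW(C) using the standard algorithm.
FOLLOW(S) starts with {$}.
FIRST(A) = {*}
FIRST(C) = {+}
FIRST(S) = {+}
FOLLOW(A) = {$}
FOLLOW(C) = {*}
FOLLOW(S) = {$}
Therefore, FOLLOW(C) = {*}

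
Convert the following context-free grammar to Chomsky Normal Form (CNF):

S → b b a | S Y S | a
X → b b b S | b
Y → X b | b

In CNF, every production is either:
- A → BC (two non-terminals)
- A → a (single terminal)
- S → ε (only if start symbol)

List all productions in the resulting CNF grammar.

TB → b; TA → a; S → a; X → b; Y → b; S → TB X0; X0 → TB TA; S → S X1; X1 → Y S; X → TB X2; X2 → TB X3; X3 → TB S; Y → X TB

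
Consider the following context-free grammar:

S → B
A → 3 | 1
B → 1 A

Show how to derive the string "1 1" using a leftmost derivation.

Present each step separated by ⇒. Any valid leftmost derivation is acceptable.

S ⇒ B ⇒ 1 A ⇒ 1 1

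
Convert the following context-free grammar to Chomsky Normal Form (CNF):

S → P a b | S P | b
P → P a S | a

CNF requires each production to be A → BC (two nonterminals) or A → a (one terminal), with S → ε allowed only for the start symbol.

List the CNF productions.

TA → a; TB → b; S → b; P → a; S → P X0; X0 → TA TB; S → S P; P → P X1; X1 → TA S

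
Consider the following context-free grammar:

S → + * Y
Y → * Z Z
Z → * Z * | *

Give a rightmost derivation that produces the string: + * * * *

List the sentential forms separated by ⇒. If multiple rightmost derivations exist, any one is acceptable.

S ⇒ + * Y ⇒ + * * Z Z ⇒ + * * Z * ⇒ + * * * *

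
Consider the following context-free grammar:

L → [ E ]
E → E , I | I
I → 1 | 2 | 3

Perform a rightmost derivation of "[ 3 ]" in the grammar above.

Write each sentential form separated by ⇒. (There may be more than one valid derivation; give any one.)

L ⇒ [ E ] ⇒ [ I ] ⇒ [ 3 ]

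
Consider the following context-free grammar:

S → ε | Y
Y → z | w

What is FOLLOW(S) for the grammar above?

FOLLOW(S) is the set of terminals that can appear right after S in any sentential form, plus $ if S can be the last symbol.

We compute FOLLOW(S) using the standard algorithm.
FOLLOW(S) starts with {$}.
FIRST(S) = {w, z, ε}
FIRST(Y) = {w, z}
FOLLOW(S) = {$}
FOLLOW(Y) = {$}
Therefore, FOLLOW(S) = {$}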